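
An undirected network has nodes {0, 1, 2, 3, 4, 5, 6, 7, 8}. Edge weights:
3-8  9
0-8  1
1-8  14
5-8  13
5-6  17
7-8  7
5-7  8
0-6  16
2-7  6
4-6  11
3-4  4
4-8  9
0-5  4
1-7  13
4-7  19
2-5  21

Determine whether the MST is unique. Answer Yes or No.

Kruskal: consider edges lightest-first.
0-8 (1): add — endpoints in different components.
0-5 (4): add — endpoints in different components.
3-4 (4): add — endpoints in different components.
2-7 (6): add — endpoints in different components.
7-8 (7): add — endpoints in different components.
5-7 (8): skip — 5 and 7 already connected.
3-8 (9): add — endpoints in different components.
4-8 (9): skip — 4 and 8 already connected.
4-6 (11): add — endpoints in different components.
1-7 (13): add — endpoints in different components.
Non-tree edge 4-8 has weight 9, equal to the heaviest edge on its tree cycle — swapping gives another MST of the same weight. Not unique.

No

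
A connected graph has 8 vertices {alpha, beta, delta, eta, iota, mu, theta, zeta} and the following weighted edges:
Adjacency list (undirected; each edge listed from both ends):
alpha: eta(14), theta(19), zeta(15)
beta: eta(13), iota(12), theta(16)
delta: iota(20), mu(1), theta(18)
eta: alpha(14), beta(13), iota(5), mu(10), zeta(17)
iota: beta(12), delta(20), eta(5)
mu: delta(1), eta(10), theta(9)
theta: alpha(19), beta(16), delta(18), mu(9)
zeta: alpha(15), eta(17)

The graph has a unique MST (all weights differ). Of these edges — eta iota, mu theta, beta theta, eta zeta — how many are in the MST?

Sort edges by weight, then run Kruskal:
delta mu (1): add — endpoints in different components.
eta iota (5): add — endpoints in different components.
mu theta (9): add — endpoints in different components.
eta mu (10): add — endpoints in different components.
beta iota (12): add — endpoints in different components.
beta eta (13): skip — eta and beta already connected.
alpha eta (14): add — endpoints in different components.
alpha zeta (15): add — endpoints in different components.
MST edge set: {delta mu, eta iota, mu theta, eta mu, beta iota, alpha eta, alpha zeta}.
Of the listed edges, {eta iota, mu theta} are in the MST → 2.

2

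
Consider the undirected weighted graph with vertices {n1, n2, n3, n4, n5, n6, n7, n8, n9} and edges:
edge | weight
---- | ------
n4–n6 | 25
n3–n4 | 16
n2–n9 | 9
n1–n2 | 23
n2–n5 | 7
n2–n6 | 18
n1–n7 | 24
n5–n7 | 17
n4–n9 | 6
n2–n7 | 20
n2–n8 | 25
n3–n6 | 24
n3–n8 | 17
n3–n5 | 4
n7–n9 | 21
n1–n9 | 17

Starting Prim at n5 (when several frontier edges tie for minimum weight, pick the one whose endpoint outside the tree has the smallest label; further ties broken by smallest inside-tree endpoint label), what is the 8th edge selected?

Prim's algorithm from n5:
Step 1: cheapest edge leaving the tree is n3–n5 (4); add n3.
Step 2: cheapest edge leaving the tree is n2–n5 (7); add n2.
Step 3: cheapest edge leaving the tree is n2–n9 (9); add n9.
Step 4: cheapest edge leaving the tree is n4–n9 (6); add n4.
Step 5: cheapest edge leaving the tree is n1–n9 (17); add n1.
Step 6: cheapest edge leaving the tree is n5–n7 (17); add n7.
Step 7: cheapest edge leaving the tree is n3–n8 (17); add n8.
Step 8: cheapest edge leaving the tree is n2–n6 (18); add n6.
The 8th edge added is n2–n6.

n2-n6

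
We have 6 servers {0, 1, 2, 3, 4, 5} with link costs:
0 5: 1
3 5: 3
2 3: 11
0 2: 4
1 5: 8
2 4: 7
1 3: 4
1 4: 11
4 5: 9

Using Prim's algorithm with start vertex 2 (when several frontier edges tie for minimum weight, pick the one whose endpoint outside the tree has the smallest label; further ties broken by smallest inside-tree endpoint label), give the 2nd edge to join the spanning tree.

Grow the tree from 2 using Prim:
Step 1: cheapest edge leaving the tree is 0 2 (4); add 0.
Step 2: cheapest edge leaving the tree is 0 5 (1); add 5.
Step 3: cheapest edge leaving the tree is 3 5 (3); add 3.
Step 4: cheapest edge leaving the tree is 1 3 (4); add 1.
Step 5: cheapest edge leaving the tree is 2 4 (7); add 4.
The 2nd edge added is 0 5.

0-5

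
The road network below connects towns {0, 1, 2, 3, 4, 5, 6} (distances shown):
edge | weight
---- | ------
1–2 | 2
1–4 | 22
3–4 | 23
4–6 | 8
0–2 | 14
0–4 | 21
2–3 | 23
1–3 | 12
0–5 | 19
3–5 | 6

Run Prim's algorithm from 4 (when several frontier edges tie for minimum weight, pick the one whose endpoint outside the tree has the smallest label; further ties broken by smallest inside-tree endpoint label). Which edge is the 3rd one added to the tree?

Prim, starting at 4.
Step 1: cheapest edge leaving the tree is 4–6 (8); add 6.
Step 2: cheapest edge leaving the tree is 0–4 (21); add 0.
Step 3: cheapest edge leaving the tree is 0–2 (14); add 2.
Step 4: cheapest edge leaving the tree is 1–2 (2); add 1.
Step 5: cheapest edge leaving the tree is 1–3 (12); add 3.
Step 6: cheapest edge leaving the tree is 3–5 (6); add 5.
The 3rd edge added is 0–2.

0-2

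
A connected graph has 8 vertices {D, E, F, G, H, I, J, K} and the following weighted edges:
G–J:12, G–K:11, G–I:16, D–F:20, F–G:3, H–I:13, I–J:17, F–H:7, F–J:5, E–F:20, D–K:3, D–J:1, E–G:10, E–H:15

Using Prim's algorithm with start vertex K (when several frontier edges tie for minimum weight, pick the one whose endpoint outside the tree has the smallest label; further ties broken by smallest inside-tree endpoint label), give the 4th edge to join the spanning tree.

F-G

Prim's algorithm from K:
Step 1: frontier [D–K 3, G–K 11] → take D–K (3); add D.
Step 2: frontier [D–J 1, D–F 20, G–K 11] → take D–J (1); add J.
Step 3: frontier [D–F 20, F–J 5, G–J 12, I–J 17, G–K 11] → take F–J (5); add F.
Step 4: frontier [F–G 3, F–H 7, E–F 20, G–J 12, I–J 17, G–K 11] → take F–G (3); add G.
Step 5: frontier [F–H 7, E–F 20, E–G 10, G–I 16, I–J 17] → take F–H (7); add H.
Step 6: frontier [E–F 20, E–G 10, G–I 16, H–I 13, E–H 15, I–J 17] → take E–G (10); add E.
Step 7: frontier [G–I 16, H–I 13, I–J 17] → take H–I (13); add I.
The 4th edge added is F–G.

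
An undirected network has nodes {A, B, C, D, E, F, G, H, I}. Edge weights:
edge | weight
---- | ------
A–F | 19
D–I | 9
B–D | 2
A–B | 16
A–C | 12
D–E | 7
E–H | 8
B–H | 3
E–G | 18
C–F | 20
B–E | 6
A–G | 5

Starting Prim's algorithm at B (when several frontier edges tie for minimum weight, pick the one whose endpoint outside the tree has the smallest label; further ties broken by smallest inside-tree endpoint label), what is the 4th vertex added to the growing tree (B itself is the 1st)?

E

Prim, starting at B.
Step 1: cheapest edge leaving the tree is B–D (2); add D.
Step 2: cheapest edge leaving the tree is B–H (3); add H.
Step 3: cheapest edge leaving the tree is B–E (6); add E.
Step 4: cheapest edge leaving the tree is D–I (9); add I.
Step 5: cheapest edge leaving the tree is A–B (16); add A.
Step 6: cheapest edge leaving the tree is A–G (5); add G.
Step 7: cheapest edge leaving the tree is A–C (12); add C.
Step 8: cheapest edge leaving the tree is A–F (19); add F.
Vertex order: B, D, H, E, I, A, G, C, F. The 4th vertex is E.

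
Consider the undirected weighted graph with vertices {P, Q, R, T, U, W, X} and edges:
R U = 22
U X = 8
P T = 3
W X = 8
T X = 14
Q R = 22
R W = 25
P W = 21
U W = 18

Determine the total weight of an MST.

Sort edges by weight, then run Kruskal:
P T (3): add — endpoints in different components.
U X (8): add — endpoints in different components.
W X (8): add — endpoints in different components.
T X (14): add — endpoints in different components.
U W (18): skip — U and W already connected.
P W (21): skip — W and P already connected.
Q R (22): add — endpoints in different components.
R U (22): add — endpoints in different components.
MST edges: P T, U X, W X, T X, Q R, R U; total weight 3+8+8+14+22+22 = 77.

77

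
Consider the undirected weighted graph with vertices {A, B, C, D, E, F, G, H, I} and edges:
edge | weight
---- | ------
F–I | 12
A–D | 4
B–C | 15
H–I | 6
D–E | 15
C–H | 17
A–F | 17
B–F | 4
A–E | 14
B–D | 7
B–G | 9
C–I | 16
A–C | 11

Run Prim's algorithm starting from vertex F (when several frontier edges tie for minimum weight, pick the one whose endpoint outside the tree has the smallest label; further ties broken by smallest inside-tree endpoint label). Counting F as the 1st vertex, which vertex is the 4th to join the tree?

Grow the tree from F using Prim:
Step 1: cheapest edge leaving the tree is B–F (4); add B.
Step 2: cheapest edge leaving the tree is B–D (7); add D.
Step 3: cheapest edge leaving the tree is A–D (4); add A.
Step 4: cheapest edge leaving the tree is B–G (9); add G.
Step 5: cheapest edge leaving the tree is A–C (11); add C.
Step 6: cheapest edge leaving the tree is F–I (12); add I.
Step 7: cheapest edge leaving the tree is H–I (6); add H.
Step 8: cheapest edge leaving the tree is A–E (14); add E.
Vertex order: F, B, D, A, G, C, I, H, E. The 4th vertex is A.

A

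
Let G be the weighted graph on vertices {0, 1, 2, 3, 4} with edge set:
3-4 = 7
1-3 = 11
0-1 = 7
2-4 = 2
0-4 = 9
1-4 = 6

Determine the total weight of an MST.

22

Sort edges by weight, then run Kruskal:
2-4 (2): add. Components now {0} {1} {2,4} {3}
1-4 (6): add. Components now {0} {1,2,4} {3}
0-1 (7): add. Components now {0,1,2,4} {3}
3-4 (7): add. Components now {0,1,2,3,4}
MST edges: 2-4, 1-4, 0-1, 3-4; total weight 2+6+7+7 = 22.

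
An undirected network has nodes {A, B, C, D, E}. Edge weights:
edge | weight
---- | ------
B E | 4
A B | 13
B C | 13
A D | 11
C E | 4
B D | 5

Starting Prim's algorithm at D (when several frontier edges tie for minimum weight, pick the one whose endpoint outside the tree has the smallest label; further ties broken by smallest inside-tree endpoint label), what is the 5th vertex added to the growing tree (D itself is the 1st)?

A

Prim, starting at D.
Step 1: frontier [B D 5, A D 11] → take B D (5); add B.
Step 2: frontier [B E 4, A B 13, B C 13, A D 11] → take B E (4); add E.
Step 3: frontier [A B 13, B C 13, A D 11, C E 4] → take C E (4); add C.
Step 4: frontier [A B 13, A D 11] → take A D (11); add A.
Vertex order: D, B, E, C, A. The 5th vertex is A.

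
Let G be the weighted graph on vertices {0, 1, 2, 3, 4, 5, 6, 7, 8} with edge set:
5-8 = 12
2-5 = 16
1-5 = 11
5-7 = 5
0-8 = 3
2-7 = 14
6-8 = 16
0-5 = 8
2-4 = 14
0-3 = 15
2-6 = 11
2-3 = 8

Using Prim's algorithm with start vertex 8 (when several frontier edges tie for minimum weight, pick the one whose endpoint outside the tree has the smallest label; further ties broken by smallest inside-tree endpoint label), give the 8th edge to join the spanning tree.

Prim, starting at 8.
Step 1: cheapest edge leaving the tree is 0-8 (3); add 0.
Step 2: cheapest edge leaving the tree is 0-5 (8); add 5.
Step 3: cheapest edge leaving the tree is 5-7 (5); add 7.
Step 4: cheapest edge leaving the tree is 1-5 (11); add 1.
Step 5: cheapest edge leaving the tree is 2-7 (14); add 2.
Step 6: cheapest edge leaving the tree is 2-3 (8); add 3.
Step 7: cheapest edge leaving the tree is 2-6 (11); add 6.
Step 8: cheapest edge leaving the tree is 2-4 (14); add 4.
The 8th edge added is 2-4.

2-4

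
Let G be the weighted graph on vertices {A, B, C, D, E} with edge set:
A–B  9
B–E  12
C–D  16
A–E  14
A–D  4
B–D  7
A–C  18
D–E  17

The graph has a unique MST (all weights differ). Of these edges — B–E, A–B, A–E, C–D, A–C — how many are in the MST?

2

Kruskal's algorithm — process edges by increasing weight (ties by edge label):
A–D (4): add — endpoints in different components.
B–D (7): add — endpoints in different components.
A–B (9): skip — A and B already connected.
B–E (12): add — endpoints in different components.
A–E (14): skip — A and E already connected.
C–D (16): add — endpoints in different components.
MST edge set: {A–D, B–D, B–E, C–D}.
Of the listed edges, {B–E, C–D} are in the MST → 2.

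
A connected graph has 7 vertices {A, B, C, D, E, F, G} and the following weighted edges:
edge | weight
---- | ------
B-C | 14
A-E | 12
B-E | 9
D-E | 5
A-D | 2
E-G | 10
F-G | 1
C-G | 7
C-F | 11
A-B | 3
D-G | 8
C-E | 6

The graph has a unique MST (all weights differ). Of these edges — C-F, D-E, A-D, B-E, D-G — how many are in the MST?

Sort edges by weight, then run Kruskal:
F-G (1): add — endpoints in different components.
A-D (2): add — endpoints in different components.
A-B (3): add — endpoints in different components.
D-E (5): add — endpoints in different components.
C-E (6): add — endpoints in different components.
C-G (7): add — endpoints in different components.
MST edge set: {F-G, A-D, A-B, D-E, C-E, C-G}.
Of the listed edges, {D-E, A-D} are in the MST → 2.

2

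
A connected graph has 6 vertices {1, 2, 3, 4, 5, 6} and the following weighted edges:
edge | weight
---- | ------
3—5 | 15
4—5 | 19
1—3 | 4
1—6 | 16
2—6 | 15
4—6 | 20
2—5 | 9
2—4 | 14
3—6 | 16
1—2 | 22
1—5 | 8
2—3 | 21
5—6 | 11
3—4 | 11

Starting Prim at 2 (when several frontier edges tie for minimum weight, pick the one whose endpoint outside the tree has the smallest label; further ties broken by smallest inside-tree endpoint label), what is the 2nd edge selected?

Prim's algorithm from 2:
Step 1: frontier [2—5 9, 2—4 14, 2—6 15, 2—3 21, 1—2 22] → take 2—5 (9); add 5.
Step 2: frontier [2—4 14, 2—6 15, 2—3 21, 1—2 22, 1—5 8, 5—6 11, 3—5 15, 4—5 19] → take 1—5 (8); add 1.
Step 3: frontier [1—3 4, 1—6 16, 2—4 14, 2—6 15, 2—3 21, 5—6 11, 3—5 15, 4—5 19] → take 1—3 (4); add 3.
Step 4: frontier [1—6 16, 2—4 14, 2—6 15, 3—4 11, 3—6 16, 5—6 11, 4—5 19] → take 3—4 (11); add 4.
Step 5: frontier [1—6 16, 2—6 15, 3—6 16, 4—6 20, 5—6 11] → take 5—6 (11); add 6.
The 2nd edge added is 1—5.

1-5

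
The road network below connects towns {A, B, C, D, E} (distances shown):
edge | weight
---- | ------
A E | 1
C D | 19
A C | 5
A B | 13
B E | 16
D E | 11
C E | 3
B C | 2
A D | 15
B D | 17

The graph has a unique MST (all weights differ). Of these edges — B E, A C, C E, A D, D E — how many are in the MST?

2

Kruskal: consider edges lightest-first.
A E (1): add — endpoints in different components.
B C (2): add — endpoints in different components.
C E (3): add — endpoints in different components.
A C (5): skip — A and C already connected.
D E (11): add — endpoints in different components.
MST edge set: {A E, B C, C E, D E}.
Of the listed edges, {C E, D E} are in the MST → 2.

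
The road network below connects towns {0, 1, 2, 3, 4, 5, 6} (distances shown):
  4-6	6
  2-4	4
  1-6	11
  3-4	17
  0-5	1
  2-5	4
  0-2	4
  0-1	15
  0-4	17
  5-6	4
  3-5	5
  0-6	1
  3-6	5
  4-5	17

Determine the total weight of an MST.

26

Grow the tree from 1 using Prim:
Step 1: frontier [1-6 11, 0-1 15] → take 1-6 (11); add 6.
Step 2: frontier [0-1 15, 0-6 1, 5-6 4, 3-6 5, 4-6 6] → take 0-6 (1); add 0.
Step 3: frontier [0-5 1, 0-2 4, 0-4 17, 5-6 4, 3-6 5, 4-6 6] → take 0-5 (1); add 5.
Step 4: frontier [0-2 4, 0-4 17, 2-5 4, 3-5 5, 4-5 17, 3-6 5, 4-6 6] → take 0-2 (4); add 2.
Step 5: frontier [0-4 17, 2-4 4, 3-5 5, 4-5 17, 3-6 5, 4-6 6] → take 2-4 (4); add 4.
Step 6: frontier [3-4 17, 3-5 5, 3-6 5] → take 3-5 (5); add 3.
MST edges: 1-6, 0-6, 0-5, 0-2, 2-4, 3-5; total weight 11+1+1+4+4+5 = 26.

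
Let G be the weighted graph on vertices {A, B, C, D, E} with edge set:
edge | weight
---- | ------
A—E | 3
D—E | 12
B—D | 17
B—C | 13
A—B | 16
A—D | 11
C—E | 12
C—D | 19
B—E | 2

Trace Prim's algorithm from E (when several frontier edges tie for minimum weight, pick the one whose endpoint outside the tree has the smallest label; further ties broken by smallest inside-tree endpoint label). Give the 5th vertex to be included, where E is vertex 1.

Prim, starting at E.
Step 1: cheapest edge leaving the tree is B—E (2); add B.
Step 2: cheapest edge leaving the tree is A—E (3); add A.
Step 3: cheapest edge leaving the tree is A—D (11); add D.
Step 4: cheapest edge leaving the tree is C—E (12); add C.
Vertex order: E, B, A, D, C. The 5th vertex is C.

C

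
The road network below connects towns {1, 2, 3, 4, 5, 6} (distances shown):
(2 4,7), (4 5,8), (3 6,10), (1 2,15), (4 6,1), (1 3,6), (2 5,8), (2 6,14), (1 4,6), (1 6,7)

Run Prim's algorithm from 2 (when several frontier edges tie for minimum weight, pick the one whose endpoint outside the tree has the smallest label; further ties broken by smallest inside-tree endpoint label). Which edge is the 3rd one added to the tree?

Grow the tree from 2 using Prim:
Step 1: cheapest edge leaving the tree is 2 4 (7); add 4.
Step 2: cheapest edge leaving the tree is 4 6 (1); add 6.
Step 3: cheapest edge leaving the tree is 1 4 (6); add 1.
Step 4: cheapest edge leaving the tree is 1 3 (6); add 3.
Step 5: cheapest edge leaving the tree is 2 5 (8); add 5.
The 3rd edge added is 1 4.

1-4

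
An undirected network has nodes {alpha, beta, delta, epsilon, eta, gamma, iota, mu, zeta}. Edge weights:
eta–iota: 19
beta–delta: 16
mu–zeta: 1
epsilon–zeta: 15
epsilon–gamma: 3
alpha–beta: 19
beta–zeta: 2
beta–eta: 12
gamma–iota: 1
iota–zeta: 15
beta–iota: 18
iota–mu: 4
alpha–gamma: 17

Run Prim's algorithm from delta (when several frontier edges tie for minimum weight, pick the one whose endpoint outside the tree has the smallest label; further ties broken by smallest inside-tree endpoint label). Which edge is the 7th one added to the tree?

Grow the tree from delta using Prim:
Step 1: cheapest edge leaving the tree is beta–delta (16); add beta.
Step 2: cheapest edge leaving the tree is beta–zeta (2); add zeta.
Step 3: cheapest edge leaving the tree is mu–zeta (1); add mu.
Step 4: cheapest edge leaving the tree is iota–mu (4); add iota.
Step 5: cheapest edge leaving the tree is gamma–iota (1); add gamma.
Step 6: cheapest edge leaving the tree is epsilon–gamma (3); add epsilon.
Step 7: cheapest edge leaving the tree is beta–eta (12); add eta.
Step 8: cheapest edge leaving the tree is alpha–gamma (17); add alpha.
The 7th edge added is beta–eta.

beta-eta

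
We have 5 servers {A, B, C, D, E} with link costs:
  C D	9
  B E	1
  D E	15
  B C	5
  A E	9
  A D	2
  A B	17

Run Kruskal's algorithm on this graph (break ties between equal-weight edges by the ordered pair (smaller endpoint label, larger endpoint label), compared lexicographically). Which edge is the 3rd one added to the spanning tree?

Sort edges by weight, then run Kruskal:
B E (1): add — endpoints in different components.
A D (2): add — endpoints in different components.
B C (5): add — endpoints in different components.
A E (9): add — endpoints in different components.
The 3rd edge added is B C.

B-C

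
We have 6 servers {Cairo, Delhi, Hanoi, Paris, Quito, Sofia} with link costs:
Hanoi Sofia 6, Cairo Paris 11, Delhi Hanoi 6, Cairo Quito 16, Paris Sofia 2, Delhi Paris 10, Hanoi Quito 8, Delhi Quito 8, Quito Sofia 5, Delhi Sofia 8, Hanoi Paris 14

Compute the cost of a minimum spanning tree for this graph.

30

Kruskal: consider edges lightest-first.
Paris Sofia (2): add. Components now {Hanoi} {Cairo} {Paris,Sofia} {Delhi} {Quito}
Quito Sofia (5): add. Components now {Hanoi} {Cairo} {Paris,Quito,Sofia} {Delhi}
Delhi Hanoi (6): add. Components now {Delhi,Hanoi} {Cairo} {Paris,Quito,Sofia}
Hanoi Sofia (6): add. Components now {Delhi,Hanoi,Paris,Quito,Sofia} {Cairo}
Delhi Quito (8): skip — Delhi and Quito already connected.
Delhi Sofia (8): skip — Delhi and Sofia already connected.
Hanoi Quito (8): skip — Hanoi and Quito already connected.
Delhi Paris (10): skip — Paris and Delhi already connected.
Cairo Paris (11): add. Components now {Cairo,Delhi,Hanoi,Paris,Quito,Sofia}
MST edges: Paris Sofia, Quito Sofia, Delhi Hanoi, Hanoi Sofia, Cairo Paris; total weight 2+5+6+6+11 = 30.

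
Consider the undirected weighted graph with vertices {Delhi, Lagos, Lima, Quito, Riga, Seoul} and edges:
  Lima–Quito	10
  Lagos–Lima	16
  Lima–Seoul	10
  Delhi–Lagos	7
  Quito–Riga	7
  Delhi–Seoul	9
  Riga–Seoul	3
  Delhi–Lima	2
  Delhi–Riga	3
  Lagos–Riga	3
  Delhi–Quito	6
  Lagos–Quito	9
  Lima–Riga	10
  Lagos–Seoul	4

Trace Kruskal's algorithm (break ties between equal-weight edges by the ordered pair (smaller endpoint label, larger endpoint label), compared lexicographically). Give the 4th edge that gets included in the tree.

Kruskal's algorithm — process edges by increasing weight (ties by edge label):
Delhi–Lima (2): add. Components now {Riga} {Delhi,Lima} {Seoul} {Lagos} {Quito}
Delhi–Riga (3): add. Components now {Delhi,Lima,Riga} {Seoul} {Lagos} {Quito}
Lagos–Riga (3): add. Components now {Delhi,Lagos,Lima,Riga} {Seoul} {Quito}
Riga–Seoul (3): add. Components now {Delhi,Lagos,Lima,Riga,Seoul} {Quito}
Lagos–Seoul (4): skip — Seoul and Lagos already connected.
Delhi–Quito (6): add. Components now {Delhi,Lagos,Lima,Quito,Riga,Seoul}
The 4th edge added is Riga–Seoul.

Riga-Seoul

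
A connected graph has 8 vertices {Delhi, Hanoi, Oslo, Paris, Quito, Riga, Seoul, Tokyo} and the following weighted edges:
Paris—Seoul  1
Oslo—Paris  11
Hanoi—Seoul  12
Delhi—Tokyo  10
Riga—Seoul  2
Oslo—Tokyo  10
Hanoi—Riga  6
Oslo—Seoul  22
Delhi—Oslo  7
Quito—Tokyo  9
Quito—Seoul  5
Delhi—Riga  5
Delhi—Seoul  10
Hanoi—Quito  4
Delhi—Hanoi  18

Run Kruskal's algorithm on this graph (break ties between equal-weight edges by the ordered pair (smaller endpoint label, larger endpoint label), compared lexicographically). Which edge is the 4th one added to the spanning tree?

Delhi-Riga

Kruskal: consider edges lightest-first.
Paris—Seoul (1): add — endpoints in different components.
Riga—Seoul (2): add — endpoints in different components.
Hanoi—Quito (4): add — endpoints in different components.
Delhi—Riga (5): add — endpoints in different components.
Quito—Seoul (5): add — endpoints in different components.
Hanoi—Riga (6): skip — Riga and Hanoi already connected.
Delhi—Oslo (7): add — endpoints in different components.
Quito—Tokyo (9): add — endpoints in different components.
The 4th edge added is Delhi—Riga.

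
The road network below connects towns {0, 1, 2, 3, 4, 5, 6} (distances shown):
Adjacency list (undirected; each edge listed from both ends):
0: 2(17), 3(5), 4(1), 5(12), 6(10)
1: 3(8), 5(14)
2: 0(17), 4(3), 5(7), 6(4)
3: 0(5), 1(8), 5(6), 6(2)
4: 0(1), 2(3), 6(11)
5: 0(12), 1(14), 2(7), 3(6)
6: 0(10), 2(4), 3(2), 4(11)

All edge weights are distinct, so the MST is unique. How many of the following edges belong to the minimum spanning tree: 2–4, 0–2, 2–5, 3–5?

Kruskal's algorithm — process edges by increasing weight (ties by edge label):
0–4 (1): add — endpoints in different components.
3–6 (2): add — endpoints in different components.
2–4 (3): add — endpoints in different components.
2–6 (4): add — endpoints in different components.
0–3 (5): skip — 0 and 3 already connected.
3–5 (6): add — endpoints in different components.
2–5 (7): skip — 2 and 5 already connected.
1–3 (8): add — endpoints in different components.
MST edge set: {0–4, 3–6, 2–4, 2–6, 3–5, 1–3}.
Of the listed edges, {2–4, 3–5} are in the MST → 2.

2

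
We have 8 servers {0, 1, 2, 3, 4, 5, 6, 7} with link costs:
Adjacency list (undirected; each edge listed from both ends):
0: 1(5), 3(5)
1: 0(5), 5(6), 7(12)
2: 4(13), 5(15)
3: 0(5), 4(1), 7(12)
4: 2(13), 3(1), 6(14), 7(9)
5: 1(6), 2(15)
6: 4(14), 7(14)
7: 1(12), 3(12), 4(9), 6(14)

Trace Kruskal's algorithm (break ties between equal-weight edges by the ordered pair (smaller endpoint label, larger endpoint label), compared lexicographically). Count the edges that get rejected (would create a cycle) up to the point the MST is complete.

Kruskal: consider edges lightest-first.
3—4 (1): add — endpoints in different components.
0—1 (5): add — endpoints in different components.
0—3 (5): add — endpoints in different components.
1—5 (6): add — endpoints in different components.
4—7 (9): add — endpoints in different components.
1—7 (12): skip — 1 and 7 already connected.
3—7 (12): skip — 3 and 7 already connected.
2—4 (13): add — endpoints in different components.
4—6 (14): add — endpoints in different components.
Edges rejected before the tree was complete: 2.

2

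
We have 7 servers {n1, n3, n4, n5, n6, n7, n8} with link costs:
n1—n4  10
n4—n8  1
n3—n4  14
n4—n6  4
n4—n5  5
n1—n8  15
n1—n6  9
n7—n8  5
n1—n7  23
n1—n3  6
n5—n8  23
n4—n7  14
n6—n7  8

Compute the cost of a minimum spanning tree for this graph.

Grow the tree from n5 using Prim:
Step 1: frontier [n4—n5 5, n5—n8 23] → take n4—n5 (5); add n4.
Step 2: frontier [n4—n8 1, n4—n6 4, n1—n4 10, n3—n4 14, n4—n7 14, n5—n8 23] → take n4—n8 (1); add n8.
Step 3: frontier [n4—n6 4, n1—n4 10, n3—n4 14, n4—n7 14, n7—n8 5, n1—n8 15] → take n4—n6 (4); add n6.
Step 4: frontier [n1—n4 10, n3—n4 14, n4—n7 14, n6—n7 8, n1—n6 9, n7—n8 5, n1—n8 15] → take n7—n8 (5); add n7.
Step 5: frontier [n1—n4 10, n3—n4 14, n1—n6 9, n1—n7 23, n1—n8 15] → take n1—n6 (9); add n1.
Step 6: frontier [n1—n3 6, n3—n4 14] → take n1—n3 (6); add n3.
MST edges: n4—n5, n4—n8, n4—n6, n7—n8, n1—n6, n1—n3; total weight 5+1+4+5+9+6 = 30.

30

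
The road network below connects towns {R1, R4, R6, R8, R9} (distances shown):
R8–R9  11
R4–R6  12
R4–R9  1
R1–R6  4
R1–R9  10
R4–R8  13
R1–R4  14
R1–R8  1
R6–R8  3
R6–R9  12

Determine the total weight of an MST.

Prim, starting at R8.
Step 1: cheapest edge leaving the tree is R1–R8 (1); add R1.
Step 2: cheapest edge leaving the tree is R6–R8 (3); add R6.
Step 3: cheapest edge leaving the tree is R1–R9 (10); add R9.
Step 4: cheapest edge leaving the tree is R4–R9 (1); add R4.
MST edges: R1–R8, R6–R8, R1–R9, R4–R9; total weight 1+3+10+1 = 15.

15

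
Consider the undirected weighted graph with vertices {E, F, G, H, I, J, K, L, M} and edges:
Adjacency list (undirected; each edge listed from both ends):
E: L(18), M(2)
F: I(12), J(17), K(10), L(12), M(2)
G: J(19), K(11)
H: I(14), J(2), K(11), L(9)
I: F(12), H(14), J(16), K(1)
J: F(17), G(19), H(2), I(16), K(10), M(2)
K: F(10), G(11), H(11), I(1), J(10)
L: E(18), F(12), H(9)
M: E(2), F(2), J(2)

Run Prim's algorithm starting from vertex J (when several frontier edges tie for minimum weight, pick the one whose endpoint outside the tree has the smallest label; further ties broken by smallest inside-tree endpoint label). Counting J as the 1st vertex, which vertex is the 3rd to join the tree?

M

Prim's algorithm from J:
Step 1: cheapest edge leaving the tree is H-J (2); add H.
Step 2: cheapest edge leaving the tree is J-M (2); add M.
Step 3: cheapest edge leaving the tree is E-M (2); add E.
Step 4: cheapest edge leaving the tree is F-M (2); add F.
Step 5: cheapest edge leaving the tree is H-L (9); add L.
Step 6: cheapest edge leaving the tree is F-K (10); add K.
Step 7: cheapest edge leaving the tree is I-K (1); add I.
Step 8: cheapest edge leaving the tree is G-K (11); add G.
Vertex order: J, H, M, E, F, L, K, I, G. The 3rd vertex is M.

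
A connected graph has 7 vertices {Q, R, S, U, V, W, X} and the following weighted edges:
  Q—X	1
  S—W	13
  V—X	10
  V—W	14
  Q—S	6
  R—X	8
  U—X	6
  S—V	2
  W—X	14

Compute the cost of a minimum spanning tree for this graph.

Sort edges by weight, then run Kruskal:
Q—X (1): add — endpoints in different components.
S—V (2): add — endpoints in different components.
Q—S (6): add — endpoints in different components.
U—X (6): add — endpoints in different components.
R—X (8): add — endpoints in different components.
V—X (10): skip — X and V already connected.
S—W (13): add — endpoints in different components.
MST edges: Q—X, S—V, Q—S, U—X, R—X, S—W; total weight 1+2+6+6+8+13 = 36.

36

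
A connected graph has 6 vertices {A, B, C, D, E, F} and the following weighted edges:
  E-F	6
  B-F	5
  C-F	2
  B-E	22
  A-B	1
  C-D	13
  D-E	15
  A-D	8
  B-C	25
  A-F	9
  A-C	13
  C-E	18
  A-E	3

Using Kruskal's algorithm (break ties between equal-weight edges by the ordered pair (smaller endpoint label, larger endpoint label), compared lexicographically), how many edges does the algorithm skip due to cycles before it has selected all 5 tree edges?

1

Sort edges by weight, then run Kruskal:
A-B (1): add. Components now {A,B} {C} {D} {E} {F}
C-F (2): add. Components now {A,B} {C,F} {D} {E}
A-E (3): add. Components now {A,B,E} {C,F} {D}
B-F (5): add. Components now {A,B,C,E,F} {D}
E-F (6): skip — E and F already connected.
A-D (8): add. Components now {A,B,C,D,E,F}
Edges rejected before the tree was complete: 1.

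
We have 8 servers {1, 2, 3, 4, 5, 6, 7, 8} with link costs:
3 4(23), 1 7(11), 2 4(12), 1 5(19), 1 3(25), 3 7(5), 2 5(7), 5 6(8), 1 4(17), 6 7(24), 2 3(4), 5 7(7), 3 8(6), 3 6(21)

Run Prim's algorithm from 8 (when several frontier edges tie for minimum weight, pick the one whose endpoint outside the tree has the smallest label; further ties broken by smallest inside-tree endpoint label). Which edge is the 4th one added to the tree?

2-5

Grow the tree from 8 using Prim:
Step 1: frontier [3 8 6] → take 3 8 (6); add 3.
Step 2: frontier [2 3 4, 3 7 5, 3 6 21, 3 4 23, 1 3 25] → take 2 3 (4); add 2.
Step 3: frontier [2 5 7, 2 4 12, 3 7 5, 3 6 21, 3 4 23, 1 3 25] → take 3 7 (5); add 7.
Step 4: frontier [2 5 7, 2 4 12, 3 6 21, 3 4 23, 1 3 25, 5 7 7, 1 7 11, 6 7 24] → take 2 5 (7); add 5.
Step 5: frontier [2 4 12, 3 6 21, 3 4 23, 1 3 25, 5 6 8, 1 5 19, 1 7 11, 6 7 24] → take 5 6 (8); add 6.
Step 6: frontier [2 4 12, 3 4 23, 1 3 25, 1 5 19, 1 7 11] → take 1 7 (11); add 1.
Step 7: frontier [1 4 17, 2 4 12, 3 4 23] → take 2 4 (12); add 4.
The 4th edge added is 2 5.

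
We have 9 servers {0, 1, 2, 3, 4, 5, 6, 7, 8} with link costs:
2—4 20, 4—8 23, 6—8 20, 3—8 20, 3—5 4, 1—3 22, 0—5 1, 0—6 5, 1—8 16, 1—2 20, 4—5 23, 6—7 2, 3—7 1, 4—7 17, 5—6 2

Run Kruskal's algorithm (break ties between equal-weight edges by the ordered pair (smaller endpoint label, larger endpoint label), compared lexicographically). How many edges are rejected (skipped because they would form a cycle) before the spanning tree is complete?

2

Kruskal: consider edges lightest-first.
0—5 (1): add — endpoints in different components.
3—7 (1): add — endpoints in different components.
5—6 (2): add — endpoints in different components.
6—7 (2): add — endpoints in different components.
3—5 (4): skip — 3 and 5 already connected.
0—6 (5): skip — 0 and 6 already connected.
1—8 (16): add — endpoints in different components.
4—7 (17): add — endpoints in different components.
1—2 (20): add — endpoints in different components.
2—4 (20): add — endpoints in different components.
Edges rejected before the tree was complete: 2.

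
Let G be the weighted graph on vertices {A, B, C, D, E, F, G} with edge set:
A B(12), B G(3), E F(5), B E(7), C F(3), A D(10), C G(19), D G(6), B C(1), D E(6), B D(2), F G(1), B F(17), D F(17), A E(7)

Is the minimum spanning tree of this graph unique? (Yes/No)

Sort edges by weight, then run Kruskal:
B C (1): add. Components now {A} {B,C} {D} {E} {F} {G}
F G (1): add. Components now {A} {B,C} {D} {E} {F,G}
B D (2): add. Components now {A} {B,C,D} {E} {F,G}
B G (3): add. Components now {A} {B,C,D,F,G} {E}
C F (3): skip — C and F already connected.
E F (5): add. Components now {A} {B,C,D,E,F,G}
D E (6): skip — D and E already connected.
D G (6): skip — D and G already connected.
A E (7): add. Components now {A,B,C,D,E,F,G}
Non-tree edge C F has weight 3, equal to the heaviest edge on its tree cycle — swapping gives another MST of the same weight. Not unique.

No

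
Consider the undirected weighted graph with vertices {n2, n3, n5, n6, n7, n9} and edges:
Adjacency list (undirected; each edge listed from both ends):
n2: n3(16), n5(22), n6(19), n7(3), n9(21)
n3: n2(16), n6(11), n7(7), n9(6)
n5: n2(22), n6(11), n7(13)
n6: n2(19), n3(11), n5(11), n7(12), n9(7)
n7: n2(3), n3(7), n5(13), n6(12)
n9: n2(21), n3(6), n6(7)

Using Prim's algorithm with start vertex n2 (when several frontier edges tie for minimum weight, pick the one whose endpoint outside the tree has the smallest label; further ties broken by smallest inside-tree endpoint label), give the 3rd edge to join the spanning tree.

n3-n9

Prim, starting at n2.
Step 1: cheapest edge leaving the tree is n2-n7 (3); add n7.
Step 2: cheapest edge leaving the tree is n3-n7 (7); add n3.
Step 3: cheapest edge leaving the tree is n3-n9 (6); add n9.
Step 4: cheapest edge leaving the tree is n6-n9 (7); add n6.
Step 5: cheapest edge leaving the tree is n5-n6 (11); add n5.
The 3rd edge added is n3-n9.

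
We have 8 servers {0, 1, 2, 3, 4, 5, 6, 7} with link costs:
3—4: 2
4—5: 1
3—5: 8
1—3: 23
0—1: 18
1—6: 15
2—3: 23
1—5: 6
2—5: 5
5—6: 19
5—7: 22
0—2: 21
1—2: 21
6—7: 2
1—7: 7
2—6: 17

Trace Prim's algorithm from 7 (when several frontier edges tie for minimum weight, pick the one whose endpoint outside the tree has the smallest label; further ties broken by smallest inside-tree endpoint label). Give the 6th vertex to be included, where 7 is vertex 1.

Prim's algorithm from 7:
Step 1: cheapest edge leaving the tree is 6—7 (2); add 6.
Step 2: cheapest edge leaving the tree is 1—7 (7); add 1.
Step 3: cheapest edge leaving the tree is 1—5 (6); add 5.
Step 4: cheapest edge leaving the tree is 4—5 (1); add 4.
Step 5: cheapest edge leaving the tree is 3—4 (2); add 3.
Step 6: cheapest edge leaving the tree is 2—5 (5); add 2.
Step 7: cheapest edge leaving the tree is 0—1 (18); add 0.
Vertex order: 7, 6, 1, 5, 4, 3, 2, 0. The 6th vertex is 3.

3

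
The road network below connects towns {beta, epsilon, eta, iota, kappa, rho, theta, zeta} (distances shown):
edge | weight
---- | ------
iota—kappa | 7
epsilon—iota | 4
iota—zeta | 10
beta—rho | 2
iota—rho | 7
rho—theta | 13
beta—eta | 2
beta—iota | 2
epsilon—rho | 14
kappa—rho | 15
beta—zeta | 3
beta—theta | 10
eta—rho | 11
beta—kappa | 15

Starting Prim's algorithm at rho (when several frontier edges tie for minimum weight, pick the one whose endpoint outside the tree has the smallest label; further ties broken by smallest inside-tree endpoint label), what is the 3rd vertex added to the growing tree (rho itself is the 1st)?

Prim's algorithm from rho:
Step 1: frontier [beta—rho 2, iota—rho 7, eta—rho 11, rho—theta 13, epsilon—rho 14, kappa—rho 15] → take beta—rho (2); add beta.
Step 2: frontier [beta—eta 2, beta—iota 2, beta—zeta 3, beta—theta 10, beta—kappa 15, iota—rho 7, eta—rho 11, rho—theta 13, epsilon—rho 14, kappa—rho 15] → take beta—eta (2); add eta.
Step 3: frontier [beta—iota 2, beta—zeta 3, beta—theta 10, beta—kappa 15, iota—rho 7, rho—theta 13, epsilon—rho 14, kappa—rho 15] → take beta—iota (2); add iota.
Step 4: frontier [beta—zeta 3, beta—theta 10, beta—kappa 15, epsilon—iota 4, iota—kappa 7, iota—zeta 10, rho—theta 13, epsilon—rho 14, kappa—rho 15] → take beta—zeta (3); add zeta.
Step 5: frontier [beta—theta 10, beta—kappa 15, epsilon—iota 4, iota—kappa 7, rho—theta 13, epsilon—rho 14, kappa—rho 15] → take epsilon—iota (4); add epsilon.
Step 6: frontier [beta—theta 10, beta—kappa 15, iota—kappa 7, rho—theta 13, kappa—rho 15] → take iota—kappa (7); add kappa.
Step 7: frontier [beta—theta 10, rho—theta 13] → take beta—theta (10); add theta.
Vertex order: rho, beta, eta, iota, zeta, epsilon, kappa, theta. The 3rd vertex is eta.

eta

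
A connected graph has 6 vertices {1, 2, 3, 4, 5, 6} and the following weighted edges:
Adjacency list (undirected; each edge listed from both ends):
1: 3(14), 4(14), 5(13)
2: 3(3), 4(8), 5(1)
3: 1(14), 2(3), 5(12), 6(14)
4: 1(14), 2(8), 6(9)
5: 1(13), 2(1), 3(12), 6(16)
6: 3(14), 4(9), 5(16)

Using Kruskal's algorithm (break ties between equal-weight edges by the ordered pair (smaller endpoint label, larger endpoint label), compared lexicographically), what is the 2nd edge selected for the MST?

2-3

Kruskal's algorithm — process edges by increasing weight (ties by edge label):
2—5 (1): add. Components now {1} {2,5} {3} {4} {6}
2—3 (3): add. Components now {1} {2,3,5} {4} {6}
2—4 (8): add. Components now {1} {2,3,4,5} {6}
4—6 (9): add. Components now {1} {2,3,4,5,6}
3—5 (12): skip — 3 and 5 already connected.
1—5 (13): add. Components now {1,2,3,4,5,6}
The 2nd edge added is 2—3.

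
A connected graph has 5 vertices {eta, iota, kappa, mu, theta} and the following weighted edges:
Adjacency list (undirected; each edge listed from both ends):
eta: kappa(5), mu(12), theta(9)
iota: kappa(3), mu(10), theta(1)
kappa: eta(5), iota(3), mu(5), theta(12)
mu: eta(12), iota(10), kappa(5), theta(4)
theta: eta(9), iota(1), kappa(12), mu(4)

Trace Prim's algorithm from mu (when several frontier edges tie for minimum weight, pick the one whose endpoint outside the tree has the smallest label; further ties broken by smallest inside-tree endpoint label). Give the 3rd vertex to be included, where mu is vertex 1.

iota

Grow the tree from mu using Prim:
Step 1: frontier [mu-theta 4, kappa-mu 5, iota-mu 10, eta-mu 12] → take mu-theta (4); add theta.
Step 2: frontier [kappa-mu 5, iota-mu 10, eta-mu 12, iota-theta 1, eta-theta 9, kappa-theta 12] → take iota-theta (1); add iota.
Step 3: frontier [iota-kappa 3, kappa-mu 5, eta-mu 12, eta-theta 9, kappa-theta 12] → take iota-kappa (3); add kappa.
Step 4: frontier [eta-kappa 5, eta-mu 12, eta-theta 9] → take eta-kappa (5); add eta.
Vertex order: mu, theta, iota, kappa, eta. The 3rd vertex is iota.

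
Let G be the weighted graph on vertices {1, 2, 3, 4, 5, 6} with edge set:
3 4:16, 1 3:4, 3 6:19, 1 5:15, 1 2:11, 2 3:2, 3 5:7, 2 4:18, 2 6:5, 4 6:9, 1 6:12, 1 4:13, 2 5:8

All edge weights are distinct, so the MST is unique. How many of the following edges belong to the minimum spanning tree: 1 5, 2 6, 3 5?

2

Kruskal: consider edges lightest-first.
2 3 (2): add. Components now {1} {2,3} {4} {5} {6}
1 3 (4): add. Components now {1,2,3} {4} {5} {6}
2 6 (5): add. Components now {1,2,3,6} {4} {5}
3 5 (7): add. Components now {1,2,3,5,6} {4}
2 5 (8): skip — 2 and 5 already connected.
4 6 (9): add. Components now {1,2,3,4,5,6}
MST edge set: {2 3, 1 3, 2 6, 3 5, 4 6}.
Of the listed edges, {2 6, 3 5} are in the MST → 2.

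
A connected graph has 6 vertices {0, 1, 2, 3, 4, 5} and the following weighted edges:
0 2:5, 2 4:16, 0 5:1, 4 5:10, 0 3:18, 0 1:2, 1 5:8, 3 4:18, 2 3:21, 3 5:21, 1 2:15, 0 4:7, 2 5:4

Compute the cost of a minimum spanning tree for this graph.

Prim's algorithm from 4:
Step 1: cheapest edge leaving the tree is 0 4 (7); add 0.
Step 2: cheapest edge leaving the tree is 0 5 (1); add 5.
Step 3: cheapest edge leaving the tree is 0 1 (2); add 1.
Step 4: cheapest edge leaving the tree is 2 5 (4); add 2.
Step 5: cheapest edge leaving the tree is 0 3 (18); add 3.
MST edges: 0 4, 0 5, 0 1, 2 5, 0 3; total weight 7+1+2+4+18 = 32.

32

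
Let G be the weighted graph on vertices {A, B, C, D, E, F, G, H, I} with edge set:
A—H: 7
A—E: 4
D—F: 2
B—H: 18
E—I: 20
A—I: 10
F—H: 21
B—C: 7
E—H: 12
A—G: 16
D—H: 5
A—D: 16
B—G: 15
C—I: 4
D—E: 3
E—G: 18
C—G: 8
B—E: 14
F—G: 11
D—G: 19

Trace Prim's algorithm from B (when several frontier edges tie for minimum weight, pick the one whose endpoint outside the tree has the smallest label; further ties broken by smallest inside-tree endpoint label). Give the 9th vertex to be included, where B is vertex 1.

H

Prim, starting at B.
Step 1: cheapest edge leaving the tree is B—C (7); add C.
Step 2: cheapest edge leaving the tree is C—I (4); add I.
Step 3: cheapest edge leaving the tree is C—G (8); add G.
Step 4: cheapest edge leaving the tree is A—I (10); add A.
Step 5: cheapest edge leaving the tree is A—E (4); add E.
Step 6: cheapest edge leaving the tree is D—E (3); add D.
Step 7: cheapest edge leaving the tree is D—F (2); add F.
Step 8: cheapest edge leaving the tree is D—H (5); add H.
Vertex order: B, C, I, G, A, E, D, F, H. The 9th vertex is H.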